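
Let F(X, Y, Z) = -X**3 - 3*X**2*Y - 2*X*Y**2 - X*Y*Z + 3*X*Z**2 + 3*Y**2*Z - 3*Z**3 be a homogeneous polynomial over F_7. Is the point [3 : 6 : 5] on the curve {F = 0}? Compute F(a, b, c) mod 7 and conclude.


F(3,6,5) ≡ 0 (mod 7); P is on the curve.

Evaluate F(3, 6, 5) term-by-term (mod 7).
  -X**3 ↦ -1·27·1·1 = -27
  -3*X**2*Y ↦ -3·9·6·1 = -162
  -2*X*Y**2 ↦ -2·3·36·1 = -216
  -X*Y*Z ↦ -1·3·6·5 = -90
  3*X*Z**2 ↦ 3·3·1·25 = 225
  3*Y**2*Z ↦ 3·1·36·5 = 540
  -3*Z**3 ↦ -3·1·1·125 = -375
Sum: F(3, 6, 5) = (-27) + (-162) + (-216) + (-90) + (225) + (540) + (-375) = -105.
Reducing mod 7: -105 ≡ 0 (mod 7).
Since F(a, b, c) ≡ 0 (mod 7), P lies on the curve.


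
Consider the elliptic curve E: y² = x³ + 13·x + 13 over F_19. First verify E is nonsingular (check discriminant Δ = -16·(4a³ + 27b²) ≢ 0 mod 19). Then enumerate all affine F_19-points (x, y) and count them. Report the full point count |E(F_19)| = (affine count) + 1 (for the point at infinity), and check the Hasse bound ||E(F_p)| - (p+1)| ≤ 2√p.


Affine points = {(2, 3), (2, 16), (9, 2), (9, 17), (11, 9), (11, 10), (12, 4), (12, 15), (13, 2), (13, 17), (15, 7), (15, 12), (16, 2), (16, 17), (17, 6), (17, 13)}; affine count = 16; |E(F_19)| = 17.

Discriminant check: Δ ∝ 4a³ + 27b² = 4·13³ + 27·13² = 4·2197 + 27·169 ≡ 13 (mod 19). Nonzero ⇒ E is nonsingular.
For each x ∈ F_19, compute rhs = x³ + 13·x + 13 mod 19, then count y ∈ F_19 with y² ≡ rhs.
  x = 0: rhs = 13, matching y values: none (0 points).
  x = 1: rhs = 8, matching y values: none (0 points).
  x = 2: rhs = 9, matching y values: 3, 16 (2 points).
  x = 3: rhs = 3, matching y values: none (0 points).
  x = 4: rhs = 15, matching y values: none (0 points).
  x = 5: rhs = 13, matching y values: none (0 points).
  x = 6: rhs = 3, matching y values: none (0 points).
  x = 7: rhs = 10, matching y values: none (0 points).
  x = 8: rhs = 2, matching y values: none (0 points).
  x = 9: rhs = 4, matching y values: 2, 17 (2 points).
  x = 10: rhs = 3, matching y values: none (0 points).
  x = 11: rhs = 5, matching y values: 9, 10 (2 points).
  x = 12: rhs = 16, matching y values: 4, 15 (2 points).
  x = 13: rhs = 4, matching y values: 2, 17 (2 points).
  x = 14: rhs = 13, matching y values: none (0 points).
  x = 15: rhs = 11, matching y values: 7, 12 (2 points).
  x = 16: rhs = 4, matching y values: 2, 17 (2 points).
  x = 17: rhs = 17, matching y values: 6, 13 (2 points).
  x = 18: rhs = 18, matching y values: none (0 points).
Total affine count: 16.
Full point count |E(F_19)| = 16 + 1 = 17.
Hasse bound: |17 − (19+1)| = |-3| = 3 ≤ 2√19 ≈ 8.7178 ✓.


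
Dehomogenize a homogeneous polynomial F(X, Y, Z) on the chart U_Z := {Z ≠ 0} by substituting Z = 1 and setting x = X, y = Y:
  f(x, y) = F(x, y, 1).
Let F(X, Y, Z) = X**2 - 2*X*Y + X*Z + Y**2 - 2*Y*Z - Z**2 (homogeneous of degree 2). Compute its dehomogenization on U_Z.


f(x, y) = x**2 - 2*x*y + x + y**2 - 2*y - 1

On U_Z we set Z = 1. Each monomial c·X^i·Y^j·Z^k in F becomes c·x^i·y^j·1^k = c·x^i·y^j.
Substituting Z = 1: F(X, Y, 1) = x**2 - 2*x*y + x + y**2 - 2*y - 1.
Note: deg(f) ≤ deg(F) = 2; strict inequality happens when F is divisible by Z (lost terms).


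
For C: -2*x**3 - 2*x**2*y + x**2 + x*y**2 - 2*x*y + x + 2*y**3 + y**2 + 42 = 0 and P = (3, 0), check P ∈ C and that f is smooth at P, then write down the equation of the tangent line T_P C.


Tangent line at P: -47*x - 24*y + 141 = 0.

Step 1: f(3, 0) = 0, so P lies on C.
Step 2: partial derivatives
  f_x(x, y) = -6*x**2 - 4*x*y + 2*x + y**2 - 2*y + 1, f_y(x, y) = -2*x**2 + 2*x*y - 2*x + 6*y**2 + 2*y.
  f_x(P) = -47, f_y(P) = -24 (gradient nonzero, so P is smooth).
Step 3: tangent line at P: -47·(x − 3) + -24·(y − 0) = 0.
Expanding: -47*x - 24*y + 141 = 0.


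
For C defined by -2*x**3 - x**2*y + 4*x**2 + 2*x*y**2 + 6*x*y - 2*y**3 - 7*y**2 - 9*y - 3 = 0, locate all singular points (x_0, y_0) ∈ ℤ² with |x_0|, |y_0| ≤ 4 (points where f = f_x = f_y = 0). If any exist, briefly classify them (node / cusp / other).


Singular points: {(1, -1)}; classification: node.

Compute partial derivatives:
  f_x = -6*x**2 - 2*x*y + 8*x + 2*y**2 + 6*y.
  f_y = -x**2 + 4*x*y + 6*x - 6*y**2 - 14*y - 9.
Scan x_0 ∈ {−4, ..., 4}. For each x_0, f_y(x_0, y) is a polynomial in y; find its integer roots y ∈ {−4, ..., 4}, then test f_x and f at those candidates.
  x = -4: f_y(-4, y) = -6*y**2 - 30*y - 49; no integer root y with |y| ≤ 4.
  x = -3: f_y(-3, y) = -6*y**2 - 26*y - 36; no integer root y with |y| ≤ 4.
  x = -2: f_y(-2, y) = -6*y**2 - 22*y - 25; no integer root y with |y| ≤ 4.
  x = -1: f_y(-1, y) = -6*y**2 - 18*y - 16; no integer root y with |y| ≤ 4.
  x = 0: f_y(0, y) = -6*y**2 - 14*y - 9; no integer root y with |y| ≤ 4.
  x = 1: f_y(1, y) = -6*y**2 - 10*y - 4; vanishes at y ∈ {-1}. (1, -1): f_x = 0, f = 0 — SINGULAR.
  x = 2: f_y(2, y) = -6*y**2 - 6*y - 1; no integer root y with |y| ≤ 4.
  x = 3: f_y(3, y) = -6*y**2 - 2*y; vanishes at y ∈ {0}. (3, 0): f_x = -30 ≠ 0.
  x = 4: f_y(4, y) = -6*y**2 + 2*y - 1; no integer root y with |y| ≤ 4.
Only singular point on the grid: (1, -1).
Classify: substitute x = 1 + u, y = -1 + v and expand: f = -2*u**3 - u**2*v - u**2 + 2*u*v**2 - 2*v**3 + v**2.
No constant or linear terms (consistent with a singular point). Quadratic part: -u**2 + v**2. Cubic part: -2*u**3 - u**2*v + 2*u*v**2 - 2*v**3.
The quadratic part v**2 - u**2 = (v − u)(v + u) splits into two distinct linear factors, so there are two distinct tangent lines y − -1 = ±(x − 1) — this is a node (ordinary double point).
Classification: node.


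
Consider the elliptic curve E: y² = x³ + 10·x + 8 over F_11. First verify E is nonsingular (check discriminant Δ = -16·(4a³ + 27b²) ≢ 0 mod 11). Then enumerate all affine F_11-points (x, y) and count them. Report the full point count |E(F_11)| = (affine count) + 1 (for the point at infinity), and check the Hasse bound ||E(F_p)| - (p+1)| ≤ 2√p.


Affine points = {(2, 5), (2, 6), (6, 3), (6, 8), (7, 5), (7, 6)}; affine count = 6; |E(F_11)| = 7.

Discriminant check: Δ ∝ 4a³ + 27b² = 4·10³ + 27·8² = 4·1000 + 27·64 ≡ 8 (mod 11). Nonzero ⇒ E is nonsingular.
For each x ∈ F_11, compute rhs = x³ + 10·x + 8 mod 11, then count y ∈ F_11 with y² ≡ rhs.
  x = 0: rhs = 8, matching y values: none (0 points).
  x = 1: rhs = 8, matching y values: none (0 points).
  x = 2: rhs = 3, matching y values: 5, 6 (2 points).
  x = 3: rhs = 10, matching y values: none (0 points).
  x = 4: rhs = 2, matching y values: none (0 points).
  x = 5: rhs = 7, matching y values: none (0 points).
  x = 6: rhs = 9, matching y values: 3, 8 (2 points).
  x = 7: rhs = 3, matching y values: 5, 6 (2 points).
  x = 8: rhs = 6, matching y values: none (0 points).
  x = 9: rhs = 2, matching y values: none (0 points).
  x = 10: rhs = 8, matching y values: none (0 points).
Total affine count: 6.
Full point count |E(F_11)| = 6 + 1 = 7.
Hasse bound: |7 − (11+1)| = |-5| = 5 ≤ 2√11 ≈ 6.6332 ✓.


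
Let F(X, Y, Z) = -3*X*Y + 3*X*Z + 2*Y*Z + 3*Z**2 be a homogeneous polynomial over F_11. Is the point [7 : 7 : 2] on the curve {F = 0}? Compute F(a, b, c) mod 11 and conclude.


F(7,7,2) ≡ 1 (mod 11); P is NOT on the curve.

Evaluate F(7, 7, 2) term-by-term (mod 11).
  -3*X*Y ↦ -3·7·7·1 = -147
  3*X*Z ↦ 3·7·1·2 = 42
  2*Y*Z ↦ 2·1·7·2 = 28
  3*Z**2 ↦ 3·1·1·4 = 12
Sum: F(7, 7, 2) = (-147) + (42) + (28) + (12) = -65.
Reducing mod 11: -65 ≡ 1 (mod 11).
Since F(a, b, c) ≡ 1 ≠ 0 (mod 11), P does NOT lie on the curve.


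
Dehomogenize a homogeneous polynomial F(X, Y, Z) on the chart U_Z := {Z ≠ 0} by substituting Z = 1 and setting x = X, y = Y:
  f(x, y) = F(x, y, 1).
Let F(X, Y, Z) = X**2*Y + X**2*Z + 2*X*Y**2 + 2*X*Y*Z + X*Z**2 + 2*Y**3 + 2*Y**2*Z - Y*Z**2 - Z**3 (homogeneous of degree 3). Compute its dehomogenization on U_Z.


f(x, y) = x**2*y + x**2 + 2*x*y**2 + 2*x*y + x + 2*y**3 + 2*y**2 - y - 1

On U_Z we set Z = 1. Each monomial c·X^i·Y^j·Z^k in F becomes c·x^i·y^j·1^k = c·x^i·y^j.
Substituting Z = 1: F(X, Y, 1) = x**2*y + x**2 + 2*x*y**2 + 2*x*y + x + 2*y**3 + 2*y**2 - y - 1.
Note: deg(f) ≤ deg(F) = 3; strict inequality happens when F is divisible by Z (lost terms).


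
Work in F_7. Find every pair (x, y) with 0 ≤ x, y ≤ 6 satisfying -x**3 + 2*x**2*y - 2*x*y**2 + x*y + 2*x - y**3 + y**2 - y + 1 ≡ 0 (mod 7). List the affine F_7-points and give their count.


Affine F_7-points: {(0, 1), (1, 3), (1, 4), (1, 6), (2, 6), (3, 4), (4, 1), (4, 2), (4, 4), (5, 1), (6, 0), (6, 3)}; count = 12.

For each of the 49 pairs (x, y) ∈ F_7², evaluate f(x, y) mod 7. Record the zeros.
  x = 0: [0↦1, 1↦0, 2↦2, 3↦1, 4↦5, 5↦1, 6↦4]  zeros at y ∈ {1}
  x = 1: [0↦2, 1↦2, 2↦1, 3↦0, 4↦0, 5↦2, 6↦0]  zeros at y ∈ {3, 4, 6}
  x = 2: [0↦4, 1↦2, 2↦2, 3↦5, 4↦5, 5↦3, 6↦0]  zeros at y ∈ {6}
  x = 3: [0↦1, 1↦1, 2↦6, 3↦3, 4↦0, 5↦5, 6↦5]  zeros at y ∈ {4}
  x = 4: [0↦1, 1↦0, 2↦0, 3↦2, 4↦0, 5↦2, 6↦2]  zeros at y ∈ {1, 2, 4}
  x = 5: [0↦5, 1↦0, 2↦6, 3↦3, 4↦6, 5↦2, 6↦6]  zeros at y ∈ {1}
  x = 6: [0↦0, 1↦2, 2↦4, 3↦0, 4↦5, 5↦6, 6↦4]  zeros at y ∈ {0, 3}
Collecting zeros: affine points = {(0, 1), (1, 3), (1, 4), (1, 6), (2, 6), (3, 4), (4, 1), (4, 2), (4, 4), (5, 1), (6, 0), (6, 3)}.
Total count |C(F_7)_aff| = 12.


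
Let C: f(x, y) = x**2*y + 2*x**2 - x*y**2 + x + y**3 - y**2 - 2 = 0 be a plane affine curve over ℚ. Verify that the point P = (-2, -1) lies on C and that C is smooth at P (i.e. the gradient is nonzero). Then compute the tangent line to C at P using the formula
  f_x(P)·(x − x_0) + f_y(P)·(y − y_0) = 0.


Tangent line at P: -4*x + 5*y - 3 = 0.

Step 1: f(-2, -1) = 0, so P lies on C.
Step 2: partial derivatives
  f_x(x, y) = 2*x*y + 4*x - y**2 + 1, f_y(x, y) = x**2 - 2*x*y + 3*y**2 - 2*y.
  f_x(P) = -4, f_y(P) = 5 (gradient nonzero, so P is smooth).
Step 3: tangent line at P: -4·(x − -2) + 5·(y − -1) = 0.
Expanding: -4*x + 5*y - 3 = 0.


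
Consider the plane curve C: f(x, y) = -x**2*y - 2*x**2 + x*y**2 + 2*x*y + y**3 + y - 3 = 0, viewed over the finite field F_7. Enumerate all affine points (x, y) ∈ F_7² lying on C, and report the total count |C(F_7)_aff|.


Affine F_7-points: {(0, 2), (1, 6), (2, 1), (2, 2), (3, 0), (4, 0), (4, 3), (5, 4), (5, 6), (6, 1), (6, 3), (6, 4)}; count = 12.

For each of the 49 pairs (x, y) ∈ F_7², evaluate f(x, y) mod 7. Record the zeros.
  x = 0: [0↦4, 1↦6, 2↦0, 3↦6, 4↦2, 5↦1, 6↦2]  zeros at y ∈ {2}
  x = 1: [0↦2, 1↦6, 2↦4, 3↦2, 4↦6, 5↦1, 6↦0]  zeros at y ∈ {6}
  x = 2: [0↦3, 1↦0, 2↦0, 3↦2, 4↦5, 5↦1, 6↦3]  zeros at y ∈ {1, 2}
  x = 3: [0↦0, 1↦2, 2↦2, 3↦6, 4↦6, 5↦1, 6↦4]  zeros at y ∈ {0}
  x = 4: [0↦0, 1↦5, 2↦3, 3↦0, 4↦2, 5↦1, 6↦3]  zeros at y ∈ {0, 3}
  x = 5: [0↦3, 1↦2, 2↦3, 3↦5, 4↦0, 5↦1, 6↦0]  zeros at y ∈ {4, 6}
  x = 6: [0↦2, 1↦0, 2↦2, 3↦0, 4↦0, 5↦1, 6↦2]  zeros at y ∈ {1, 3, 4}
Collecting zeros: affine points = {(0, 2), (1, 6), (2, 1), (2, 2), (3, 0), (4, 0), (4, 3), (5, 4), (5, 6), (6, 1), (6, 3), (6, 4)}.
Total count |C(F_7)_aff| = 12.


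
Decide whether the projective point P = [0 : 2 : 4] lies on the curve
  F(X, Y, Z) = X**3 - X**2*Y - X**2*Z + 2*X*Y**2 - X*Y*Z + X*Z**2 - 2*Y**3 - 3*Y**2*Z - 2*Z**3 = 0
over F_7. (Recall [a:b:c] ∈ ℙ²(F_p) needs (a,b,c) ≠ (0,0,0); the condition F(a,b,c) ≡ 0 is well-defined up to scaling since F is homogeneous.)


F(0,2,4) ≡ 4 (mod 7); P is NOT on the curve.

Evaluate F(0, 2, 4) term-by-term (mod 7).
  X**3 ↦ 1·0·1·1 = 0
  -X**2*Y ↦ -1·0·2·1 = 0
  -X**2*Z ↦ -1·0·1·4 = 0
  2*X*Y**2 ↦ 2·0·4·1 = 0
  -X*Y*Z ↦ -1·0·2·4 = 0
  X*Z**2 ↦ 1·0·1·16 = 0
  -2*Y**3 ↦ -2·1·8·1 = -16
  -3*Y**2*Z ↦ -3·1·4·4 = -48
  -2*Z**3 ↦ -2·1·1·64 = -128
Sum: F(0, 2, 4) = (0) + (0) + (0) + (0) + (0) + (0) + (-16) + (-48) + (-128) = -192.
Reducing mod 7: -192 ≡ 4 (mod 7).
Since F(a, b, c) ≡ 4 ≠ 0 (mod 7), P does NOT lie on the curve.


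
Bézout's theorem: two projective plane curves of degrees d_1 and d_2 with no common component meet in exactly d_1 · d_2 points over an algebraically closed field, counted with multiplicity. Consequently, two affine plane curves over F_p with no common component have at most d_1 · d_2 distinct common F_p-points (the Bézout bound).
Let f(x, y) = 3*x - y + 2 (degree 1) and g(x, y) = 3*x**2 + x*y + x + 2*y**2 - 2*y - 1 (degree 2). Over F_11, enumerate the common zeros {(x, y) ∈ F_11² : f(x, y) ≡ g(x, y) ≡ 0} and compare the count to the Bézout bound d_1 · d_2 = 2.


Common zeros: ∅; count = 0; Bézout bound = 2.

deg(f) = 1, deg(g) = 2, so Bézout bound = 2.
Scan x ∈ F_11. For each x, list the y ∈ F_11 with f(x, y) ≡ 0 and those with g(x, y) ≡ 0 (mod 11); the common zeros in that column are the intersection.
  x = 0: f ≡ 0 at y ∈ {2}; g ≡ 0 at y ∈ {3, 9}; common: ∅.
  x = 1: f ≡ 0 at y ∈ {5}; g ≡ 0 at y ∈ ∅; common: ∅.
  x = 2: f ≡ 0 at y ∈ {8}; g ≡ 0 at y ∈ ∅; common: ∅.
  x = 3: f ≡ 0 at y ∈ {0}; g ≡ 0 at y ∈ {8}; common: ∅.
  x = 4: f ≡ 0 at y ∈ {3}; g ≡ 0 at y ∈ {1, 9}; common: ∅.
  x = 5: f ≡ 0 at y ∈ {6}; g ≡ 0 at y ∈ {7, 8}; common: ∅.
  x = 6: f ≡ 0 at y ∈ {9}; g ≡ 0 at y ∈ {3, 6}; common: ∅.
  x = 7: f ≡ 0 at y ∈ {1}; g ≡ 0 at y ∈ {7}; common: ∅.
  x = 8: f ≡ 0 at y ∈ {4}; g ≡ 0 at y ∈ ∅; common: ∅.
  x = 9: f ≡ 0 at y ∈ {7}; g ≡ 0 at y ∈ ∅; common: ∅.
  x = 10: f ≡ 0 at y ∈ {10}; g ≡ 0 at y ∈ {1, 6}; common: ∅.
Collecting: common zeros = ∅, so the count is 0.
Comparison with the Bézout bound: 0 ≤ 2 = deg(f)·deg(g), as expected for curves with no common component (the affine F_11-count falls short of the bound because intersections may lie at infinity, over extension fields, or carry multiplicity).


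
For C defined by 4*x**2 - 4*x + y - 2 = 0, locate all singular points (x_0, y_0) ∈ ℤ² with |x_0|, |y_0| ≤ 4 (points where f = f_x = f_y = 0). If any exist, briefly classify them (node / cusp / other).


No singular points in the scanned grid; C is smooth there.

Compute partial derivatives:
  f_x = 8*x - 4.
  f_y = 1.
f_y = 1 is a nonzero constant, so f_y never vanishes: no point (x, y) can satisfy f = f_x = f_y = 0. In particular no (x, y) ∈ {−4, ..., 4}² is singular; the curve is smooth.


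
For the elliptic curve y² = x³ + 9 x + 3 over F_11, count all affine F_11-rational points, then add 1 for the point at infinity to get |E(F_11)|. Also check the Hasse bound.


Affine points = {(0, 5), (0, 6), (4, 2), (4, 9), (6, 3), (6, 8), (8, 2), (8, 9), (10, 2), (10, 9)}; affine count = 10; |E(F_11)| = 11.

Discriminant check: Δ ∝ 4a³ + 27b² = 4·9³ + 27·3² = 4·729 + 27·9 ≡ 2 (mod 11). Nonzero ⇒ E is nonsingular.
For each x ∈ F_11, compute rhs = x³ + 9·x + 3 mod 11, then count y ∈ F_11 with y² ≡ rhs.
  x = 0: rhs = 3, matching y values: 5, 6 (2 points).
  x = 1: rhs = 2, matching y values: none (0 points).
  x = 2: rhs = 7, matching y values: none (0 points).
  x = 3: rhs = 2, matching y values: none (0 points).
  x = 4: rhs = 4, matching y values: 2, 9 (2 points).
  x = 5: rhs = 8, matching y values: none (0 points).
  x = 6: rhs = 9, matching y values: 3, 8 (2 points).
  x = 7: rhs = 2, matching y values: none (0 points).
  x = 8: rhs = 4, matching y values: 2, 9 (2 points).
  x = 9: rhs = 10, matching y values: none (0 points).
  x = 10: rhs = 4, matching y values: 2, 9 (2 points).
Total affine count: 10.
Full point count |E(F_11)| = 10 + 1 = 11.
Hasse bound: |11 − (11+1)| = |-1| = 1 ≤ 2√11 ≈ 6.6332 ✓.


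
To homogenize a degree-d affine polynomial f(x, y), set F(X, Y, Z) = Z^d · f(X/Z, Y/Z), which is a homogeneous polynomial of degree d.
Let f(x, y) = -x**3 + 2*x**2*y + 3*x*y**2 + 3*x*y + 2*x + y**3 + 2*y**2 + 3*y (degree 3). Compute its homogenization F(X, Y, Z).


F(X, Y, Z) = -X**3 + 2*X**2*Y + 3*X*Y**2 + 3*X*Y*Z + 2*X*Z**2 + Y**3 + 2*Y**2*Z + 3*Y*Z**2

deg(f) = 3.
Substitute x = X/Z, y = Y/Z into f, then multiply by Z^3.
  monomial -1·x^3·y^0 ↦ -1·X^3·Y^0·Z^0.
  monomial 2·x^2·y^1 ↦ 2·X^2·Y^1·Z^0.
  monomial 3·x^1·y^2 ↦ 3·X^1·Y^2·Z^0.
  monomial 3·x^1·y^1 ↦ 3·X^1·Y^1·Z^1.
  monomial 2·x^1·y^0 ↦ 2·X^1·Y^0·Z^2.
  monomial 1·x^0·y^3 ↦ 1·X^0·Y^3·Z^0.
  monomial 2·x^0·y^2 ↦ 2·X^0·Y^2·Z^1.
  monomial 3·x^0·y^1 ↦ 3·X^0·Y^1·Z^2.
Collecting: F(X, Y, Z) = -X**3 + 2*X**2*Y + 3*X*Y**2 + 3*X*Y*Z + 2*X*Z**2 + Y**3 + 2*Y**2*Z + 3*Y*Z**2.


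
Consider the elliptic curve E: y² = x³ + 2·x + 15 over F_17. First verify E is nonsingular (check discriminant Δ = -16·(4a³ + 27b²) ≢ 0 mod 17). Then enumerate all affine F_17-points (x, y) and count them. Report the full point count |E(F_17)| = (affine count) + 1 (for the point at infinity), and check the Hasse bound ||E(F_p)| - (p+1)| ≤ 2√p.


Affine points = {(0, 7), (0, 10), (1, 1), (1, 16), (4, 6), (4, 11), (7, 7), (7, 10), (8, 4), (8, 13), (10, 7), (10, 10), (11, 5), (11, 12), (12, 4), (12, 13), (14, 4), (14, 13)}; affine count = 18; |E(F_17)| = 19.

Discriminant check: Δ ∝ 4a³ + 27b² = 4·2³ + 27·15² = 4·8 + 27·225 ≡ 4 (mod 17). Nonzero ⇒ E is nonsingular.
For each x ∈ F_17, compute rhs = x³ + 2·x + 15 mod 17, then count y ∈ F_17 with y² ≡ rhs.
  x = 0: rhs = 15, matching y values: 7, 10 (2 points).
  x = 1: rhs = 1, matching y values: 1, 16 (2 points).
  x = 2: rhs = 10, matching y values: none (0 points).
  x = 3: rhs = 14, matching y values: none (0 points).
  x = 4: rhs = 2, matching y values: 6, 11 (2 points).
  x = 5: rhs = 14, matching y values: none (0 points).
  x = 6: rhs = 5, matching y values: none (0 points).
  x = 7: rhs = 15, matching y values: 7, 10 (2 points).
  x = 8: rhs = 16, matching y values: 4, 13 (2 points).
  x = 9: rhs = 14, matching y values: none (0 points).
  x = 10: rhs = 15, matching y values: 7, 10 (2 points).
  x = 11: rhs = 8, matching y values: 5, 12 (2 points).
  x = 12: rhs = 16, matching y values: 4, 13 (2 points).
  x = 13: rhs = 11, matching y values: none (0 points).
  x = 14: rhs = 16, matching y values: 4, 13 (2 points).
  x = 15: rhs = 3, matching y values: none (0 points).
  x = 16: rhs = 12, matching y values: none (0 points).
Total affine count: 18.
Full point count |E(F_17)| = 18 + 1 = 19.
Hasse bound: |19 − (17+1)| = |1| = 1 ≤ 2√17 ≈ 8.2462 ✓.


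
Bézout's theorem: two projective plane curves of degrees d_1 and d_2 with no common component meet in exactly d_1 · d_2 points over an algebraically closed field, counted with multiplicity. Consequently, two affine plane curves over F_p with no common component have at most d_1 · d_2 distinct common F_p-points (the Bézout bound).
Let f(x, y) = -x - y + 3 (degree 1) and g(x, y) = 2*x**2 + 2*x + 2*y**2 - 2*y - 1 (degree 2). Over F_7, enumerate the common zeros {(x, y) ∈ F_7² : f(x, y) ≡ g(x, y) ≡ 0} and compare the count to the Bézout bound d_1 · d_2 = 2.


Common zeros: {(1, 2)}; count = 1; Bézout bound = 2.

deg(f) = 1, deg(g) = 2, so Bézout bound = 2.
Scan x ∈ F_7. For each x, list the y ∈ F_7 with f(x, y) ≡ 0 and those with g(x, y) ≡ 0 (mod 7); the common zeros in that column are the intersection.
  x = 0: f ≡ 0 at y ∈ {3}; g ≡ 0 at y ∈ ∅; common: ∅.
  x = 1: f ≡ 0 at y ∈ {2}; g ≡ 0 at y ∈ {2, 6}; common: {2}.
  x = 2: f ≡ 0 at y ∈ {1}; g ≡ 0 at y ∈ {4}; common: ∅.
  x = 3: f ≡ 0 at y ∈ {0}; g ≡ 0 at y ∈ {3, 5}; common: ∅.
  x = 4: f ≡ 0 at y ∈ {6}; g ≡ 0 at y ∈ {4}; common: ∅.
  x = 5: f ≡ 0 at y ∈ {5}; g ≡ 0 at y ∈ {2, 6}; common: ∅.
  x = 6: f ≡ 0 at y ∈ {4}; g ≡ 0 at y ∈ ∅; common: ∅.
Collecting: common zeros = {(1, 2)}, so the count is 1.
Comparison with the Bézout bound: 1 ≤ 2 = deg(f)·deg(g), as expected for curves with no common component (the affine F_7-count falls short of the bound because intersections may lie at infinity, over extension fields, or carry multiplicity).


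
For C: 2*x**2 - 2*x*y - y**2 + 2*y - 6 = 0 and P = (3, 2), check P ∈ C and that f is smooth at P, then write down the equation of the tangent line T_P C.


Tangent line at P: 8*x - 8*y - 8 = 0.

Step 1: f(3, 2) = 0, so P lies on C.
Step 2: partial derivatives
  f_x(x, y) = 4*x - 2*y, f_y(x, y) = -2*x - 2*y + 2.
  f_x(P) = 8, f_y(P) = -8 (gradient nonzero, so P is smooth).
Step 3: tangent line at P: 8·(x − 3) + -8·(y − 2) = 0.
Expanding: 8*x - 8*y - 8 = 0.


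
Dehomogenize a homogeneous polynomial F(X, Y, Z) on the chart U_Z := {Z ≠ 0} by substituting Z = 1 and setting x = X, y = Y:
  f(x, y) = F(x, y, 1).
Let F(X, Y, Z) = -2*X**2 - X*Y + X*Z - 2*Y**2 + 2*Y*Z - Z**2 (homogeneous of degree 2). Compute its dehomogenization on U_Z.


f(x, y) = -2*x**2 - x*y + x - 2*y**2 + 2*y - 1

On U_Z we set Z = 1. Each monomial c·X^i·Y^j·Z^k in F becomes c·x^i·y^j·1^k = c·x^i·y^j.
Substituting Z = 1: F(X, Y, 1) = -2*x**2 - x*y + x - 2*y**2 + 2*y - 1.
Note: deg(f) ≤ deg(F) = 2; strict inequality happens when F is divisible by Z (lost terms).


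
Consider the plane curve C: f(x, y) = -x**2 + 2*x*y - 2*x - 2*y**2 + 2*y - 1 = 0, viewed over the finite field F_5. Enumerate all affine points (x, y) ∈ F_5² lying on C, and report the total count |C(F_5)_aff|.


Affine F_5-points: {(0, 2), (0, 4), (1, 3), (1, 4), (2, 1), (2, 2), (3, 1), (3, 3), (4, 0)}; count = 9.

For each of the 25 pairs (x, y) ∈ F_5², evaluate f(x, y) mod 5. Record the zeros.
  x = 0: [0↦4, 1↦4, 2↦0, 3↦2, 4↦0]  zeros at y ∈ {2, 4}
  x = 1: [0↦1, 1↦3, 2↦1, 3↦0, 4↦0]  zeros at y ∈ {3, 4}
  x = 2: [0↦1, 1↦0, 2↦0, 3↦1, 4↦3]  zeros at y ∈ {1, 2}
  x = 3: [0↦4, 1↦0, 2↦2, 3↦0, 4↦4]  zeros at y ∈ {1, 3}
  x = 4: [0↦0, 1↦3, 2↦2, 3↦2, 4↦3]  zeros at y ∈ {0}
Collecting zeros: affine points = {(0, 2), (0, 4), (1, 3), (1, 4), (2, 1), (2, 2), (3, 1), (3, 3), (4, 0)}.
Total count |C(F_5)_aff| = 9.


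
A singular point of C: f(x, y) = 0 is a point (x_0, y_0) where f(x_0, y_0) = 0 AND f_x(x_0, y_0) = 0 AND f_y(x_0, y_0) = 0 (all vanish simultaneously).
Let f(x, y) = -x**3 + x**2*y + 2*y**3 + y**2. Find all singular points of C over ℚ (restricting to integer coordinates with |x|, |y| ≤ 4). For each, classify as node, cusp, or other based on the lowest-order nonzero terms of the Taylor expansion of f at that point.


Singular points: {(0, 0)}; classification: cusp.

Compute partial derivatives:
  f_x = -3*x**2 + 2*x*y.
  f_y = x**2 + 6*y**2 + 2*y.
Scan x_0 ∈ {−4, ..., 4}. For each x_0, f_y(x_0, y) is a polynomial in y; find its integer roots y ∈ {−4, ..., 4}, then test f_x and f at those candidates.
  x = -4: f_y(-4, y) = 6*y**2 + 2*y + 16; no integer root y with |y| ≤ 4.
  x = -3: f_y(-3, y) = 6*y**2 + 2*y + 9; no integer root y with |y| ≤ 4.
  x = -2: f_y(-2, y) = 6*y**2 + 2*y + 4; no integer root y with |y| ≤ 4.
  x = -1: f_y(-1, y) = 6*y**2 + 2*y + 1; no integer root y with |y| ≤ 4.
  x = 0: f_y(0, y) = 6*y**2 + 2*y; vanishes at y ∈ {0}. (0, 0): f_x = 0, f = 0 — SINGULAR.
  x = 1: f_y(1, y) = 6*y**2 + 2*y + 1; no integer root y with |y| ≤ 4.
  x = 2: f_y(2, y) = 6*y**2 + 2*y + 4; no integer root y with |y| ≤ 4.
  x = 3: f_y(3, y) = 6*y**2 + 2*y + 9; no integer root y with |y| ≤ 4.
  x = 4: f_y(4, y) = 6*y**2 + 2*y + 16; no integer root y with |y| ≤ 4.
Only singular point on the grid: (0, 0).
Classify: substitute x = 0 + u, y = 0 + v and expand: f = -u**3 + u**2*v + 2*v**3 + v**2.
No constant or linear terms (consistent with a singular point). Quadratic part: v**2. Cubic part: -u**3 + u**2*v + 2*v**3.
The quadratic part v**2 is a perfect square, so there is a single (double) tangent line v = 0, i.e. y = 0. Restricting the cubic part to that line (v = 0) leaves -u**3 ≠ 0, so f is not divisible by v and the branch is v² ≈ u**3 to lowest order — this is a cusp.
Classification: cusp.


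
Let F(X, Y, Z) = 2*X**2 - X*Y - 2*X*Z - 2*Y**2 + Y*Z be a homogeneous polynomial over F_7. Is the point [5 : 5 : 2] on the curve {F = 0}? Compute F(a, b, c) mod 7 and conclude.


F(5,5,2) ≡ 0 (mod 7); P is on the curve.

Evaluate F(5, 5, 2) term-by-term (mod 7).
  2*X**2 ↦ 2·25·1·1 = 50
  -X*Y ↦ -1·5·5·1 = -25
  -2*X*Z ↦ -2·5·1·2 = -20
  -2*Y**2 ↦ -2·1·25·1 = -50
  Y*Z ↦ 1·1·5·2 = 10
Sum: F(5, 5, 2) = (50) + (-25) + (-20) + (-50) + (10) = -35.
Reducing mod 7: -35 ≡ 0 (mod 7).
Since F(a, b, c) ≡ 0 (mod 7), P lies on the curve.


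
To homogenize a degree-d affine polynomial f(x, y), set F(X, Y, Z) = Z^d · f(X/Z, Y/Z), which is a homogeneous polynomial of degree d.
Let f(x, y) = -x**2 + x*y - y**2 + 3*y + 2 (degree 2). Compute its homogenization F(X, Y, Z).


F(X, Y, Z) = -X**2 + X*Y - Y**2 + 3*Y*Z + 2*Z**2

deg(f) = 2.
Substitute x = X/Z, y = Y/Z into f, then multiply by Z^2.
  monomial -1·x^2·y^0 ↦ -1·X^2·Y^0·Z^0.
  monomial 1·x^1·y^1 ↦ 1·X^1·Y^1·Z^0.
  monomial -1·x^0·y^2 ↦ -1·X^0·Y^2·Z^0.
  monomial 3·x^0·y^1 ↦ 3·X^0·Y^1·Z^1.
  monomial 2·x^0·y^0 ↦ 2·X^0·Y^0·Z^2.
Collecting: F(X, Y, Z) = -X**2 + X*Y - Y**2 + 3*Y*Z + 2*Z**2.


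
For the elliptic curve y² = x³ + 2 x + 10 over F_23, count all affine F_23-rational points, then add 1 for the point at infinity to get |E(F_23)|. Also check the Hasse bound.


Affine points = {(1, 6), (1, 17), (4, 6), (4, 17), (6, 10), (6, 13), (8, 3), (8, 20), (10, 8), (10, 15), (11, 11), (11, 12), (13, 5), (13, 18), (17, 9), (17, 14), (18, 6), (18, 17), (20, 0)}; affine count = 19; |E(F_23)| = 20.

Discriminant check: Δ ∝ 4a³ + 27b² = 4·2³ + 27·10² = 4·8 + 27·100 ≡ 18 (mod 23). Nonzero ⇒ E is nonsingular.
For each x ∈ F_23, compute rhs = x³ + 2·x + 10 mod 23, then count y ∈ F_23 with y² ≡ rhs.
  x = 0: rhs = 10, matching y values: none (0 points).
  x = 1: rhs = 13, matching y values: 6, 17 (2 points).
  x = 2: rhs = 22, matching y values: none (0 points).
  x = 3: rhs = 20, matching y values: none (0 points).
  x = 4: rhs = 13, matching y values: 6, 17 (2 points).
  x = 5: rhs = 7, matching y values: none (0 points).
  x = 6: rhs = 8, matching y values: 10, 13 (2 points).
  x = 7: rhs = 22, matching y values: none (0 points).
  x = 8: rhs = 9, matching y values: 3, 20 (2 points).
  x = 9: rhs = 21, matching y values: none (0 points).
  x = 10: rhs = 18, matching y values: 8, 15 (2 points).
  x = 11: rhs = 6, matching y values: 11, 12 (2 points).
  x = 12: rhs = 14, matching y values: none (0 points).
  x = 13: rhs = 2, matching y values: 5, 18 (2 points).
  x = 14: rhs = 22, matching y values: none (0 points).
  x = 15: rhs = 11, matching y values: none (0 points).
  x = 16: rhs = 21, matching y values: none (0 points).
  x = 17: rhs = 12, matching y values: 9, 14 (2 points).
  x = 18: rhs = 13, matching y values: 6, 17 (2 points).
  x = 19: rhs = 7, matching y values: none (0 points).
  x = 20: rhs = 0, matching y values: 0 (1 points).
  x = 21: rhs = 21, matching y values: none (0 points).
  x = 22: rhs = 7, matching y values: none (0 points).
Total affine count: 19.
Full point count |E(F_23)| = 19 + 1 = 20.
Hasse bound: |20 − (23+1)| = |-4| = 4 ≤ 2√23 ≈ 9.5917 ✓.


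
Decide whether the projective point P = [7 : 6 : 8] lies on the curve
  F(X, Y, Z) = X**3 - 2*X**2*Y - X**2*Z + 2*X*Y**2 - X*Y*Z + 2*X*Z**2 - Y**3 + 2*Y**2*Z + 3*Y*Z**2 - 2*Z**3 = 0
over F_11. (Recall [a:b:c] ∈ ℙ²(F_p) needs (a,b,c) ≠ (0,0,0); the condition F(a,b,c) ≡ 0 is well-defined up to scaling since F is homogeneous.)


F(7,6,8) ≡ 2 (mod 11); P is NOT on the curve.

Evaluate F(7, 6, 8) term-by-term (mod 11).
  X**3 ↦ 1·343·1·1 = 343
  -2*X**2*Y ↦ -2·49·6·1 = -588
  -X**2*Z ↦ -1·49·1·8 = -392
  2*X*Y**2 ↦ 2·7·36·1 = 504
  -X*Y*Z ↦ -1·7·6·8 = -336
  2*X*Z**2 ↦ 2·7·1·64 = 896
  -Y**3 ↦ -1·1·216·1 = -216
  2*Y**2*Z ↦ 2·1·36·8 = 576
  3*Y*Z**2 ↦ 3·1·6·64 = 1152
  -2*Z**3 ↦ -2·1·1·512 = -1024
Sum: F(7, 6, 8) = (343) + (-588) + (-392) + (504) + (-336) + (896) + (-216) + (576) + (1152) + (-1024) = 915.
Reducing mod 11: 915 ≡ 2 (mod 11).
Since F(a, b, c) ≡ 2 ≠ 0 (mod 11), P does NOT lie on the curve.


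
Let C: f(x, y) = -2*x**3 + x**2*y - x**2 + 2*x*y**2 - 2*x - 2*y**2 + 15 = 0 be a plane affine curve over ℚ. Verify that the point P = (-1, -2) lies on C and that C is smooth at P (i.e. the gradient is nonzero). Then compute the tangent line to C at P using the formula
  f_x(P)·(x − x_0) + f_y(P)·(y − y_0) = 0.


Tangent line at P: 6*x + 17*y + 40 = 0.

Step 1: f(-1, -2) = 0, so P lies on C.
Step 2: partial derivatives
  f_x(x, y) = -6*x**2 + 2*x*y - 2*x + 2*y**2 - 2, f_y(x, y) = x**2 + 4*x*y - 4*y.
  f_x(P) = 6, f_y(P) = 17 (gradient nonzero, so P is smooth).
Step 3: tangent line at P: 6·(x − -1) + 17·(y − -2) = 0.
Expanding: 6*x + 17*y + 40 = 0.


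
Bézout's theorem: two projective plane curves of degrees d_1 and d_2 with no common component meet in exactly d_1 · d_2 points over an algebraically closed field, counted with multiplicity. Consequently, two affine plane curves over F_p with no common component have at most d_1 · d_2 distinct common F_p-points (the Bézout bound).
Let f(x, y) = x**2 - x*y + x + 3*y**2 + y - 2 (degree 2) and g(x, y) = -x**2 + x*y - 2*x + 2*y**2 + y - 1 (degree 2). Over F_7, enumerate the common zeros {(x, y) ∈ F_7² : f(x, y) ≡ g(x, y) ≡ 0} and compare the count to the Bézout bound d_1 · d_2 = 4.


Common zeros: {(0, 6)}; count = 1; Bézout bound = 4.

deg(f) = 2, deg(g) = 2, so Bézout bound = 4.
Scan x ∈ F_7. For each x, list the y ∈ F_7 with f(x, y) ≡ 0 and those with g(x, y) ≡ 0 (mod 7); the common zeros in that column are the intersection.
  x = 0: f ≡ 0 at y ∈ {3, 6}; g ≡ 0 at y ∈ {4, 6}; common: {6}.
  x = 1: f ≡ 0 at y ∈ {0}; g ≡ 0 at y ∈ {1, 5}; common: ∅.
  x = 2: f ≡ 0 at y ∈ {2, 3}; g ≡ 0 at y ∈ {4, 5}; common: ∅.
  x = 3: f ≡ 0 at y ∈ ∅; g ≡ 0 at y ∈ {2, 3}; common: ∅.
  x = 4: f ≡ 0 at y ∈ ∅; g ≡ 0 at y ∈ {2, 6}; common: ∅.
  x = 5: f ≡ 0 at y ∈ {0, 6}; g ≡ 0 at y ∈ {1, 3}; common: ∅.
  x = 6: f ≡ 0 at y ∈ {2}; g ≡ 0 at y ∈ {0}; common: ∅.
Collecting: common zeros = {(0, 6)}, so the count is 1.
Comparison with the Bézout bound: 1 ≤ 4 = deg(f)·deg(g), as expected for curves with no common component (the affine F_7-count falls short of the bound because intersections may lie at infinity, over extension fields, or carry multiplicity).


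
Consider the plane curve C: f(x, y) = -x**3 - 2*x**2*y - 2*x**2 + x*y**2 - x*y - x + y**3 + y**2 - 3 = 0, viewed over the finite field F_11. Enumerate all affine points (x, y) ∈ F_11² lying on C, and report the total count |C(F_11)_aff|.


Affine F_11-points: {(0, 3), (0, 4), (1, 4), (3, 7), (4, 5), (4, 6), (5, 1), (6, 0), (6, 6), (6, 9), (7, 0), (7, 7), (9, 6)}; count = 13.

For each of the 121 pairs (x, y) ∈ F_11², evaluate f(x, y) mod 11. Record the zeros.
  x = 0: [0↦8, 1↦10, 2↦9, 3↦0, 4↦0, 5↦4, 6↦7, 7↦4, 8↦1, 9↦4, 10↦8]  zeros at y ∈ {3, 4}
  x = 1: [0↦4, 1↦4, 2↦3, 3↦7, 4↦0, 5↦10, 6↦10, 7↦6, 8↦4, 9↦10, 10↦8]  zeros at y ∈ {4}
  x = 2: [0↦1, 1↦6, 2↦1, 3↦3, 4↦7, 5↦8, 6↦1, 7↦3, 8↦9, 9↦3, 10↦2]  zeros at y ∈ ∅
  x = 3: [0↦4, 1↦10, 2↦8, 3↦4, 4↦4, 5↦3, 6↦7, 7↦0, 8↦10, 9↦10, 10↦6]  zeros at y ∈ {7}
  x = 4: [0↦7, 1↦10, 2↦7, 3↦4, 4↦7, 5↦0, 6↦0, 7↦2, 8↦1, 9↦3, 10↦3]  zeros at y ∈ {5, 6}
  x = 5: [0↦4, 1↦0, 2↦3, 3↦8, 4↦10, 5↦4, 6↦7, 7↦3, 8↦9, 9↦9, 10↦9]  zeros at y ∈ {1}
  x = 6: [0↦0, 1↦7, 2↦1, 3↦10, 4↦7, 5↦9, 6↦0, 7↦8, 8↦6, 9↦0, 10↦7]  zeros at y ∈ {0, 6, 9}
  x = 7: [0↦0, 1↦3, 2↦6, 3↦4, 4↦3, 5↦9, 6↦6, 7↦0, 8↦8, 9↦3, 10↦2]  zeros at y ∈ {0, 7}
  x = 8: [0↦9, 1↦4, 2↦1, 3↦6, 4↦3, 5↦9, 6↦8, 7↦6, 8↦9, 9↦1, 10↦10]  zeros at y ∈ ∅
  x = 9: [0↦10, 1↦4, 2↦2, 3↦10, 4↦1, 5↦3, 6↦0, 7↦9, 8↦3, 9↦10, 10↦3]  zeros at y ∈ {6}
  x = 10: [0↦8, 1↦8, 2↦3, 3↦10, 4↦2, 5↦7, 6↦9, 7↦3, 8↦6, 9↦2, 10↦8]  zeros at y ∈ ∅
Collecting zeros: affine points = {(0, 3), (0, 4), (1, 4), (3, 7), (4, 5), (4, 6), (5, 1), (6, 0), (6, 6), (6, 9), (7, 0), (7, 7), (9, 6)}.
Total count |C(F_11)_aff| = 13.


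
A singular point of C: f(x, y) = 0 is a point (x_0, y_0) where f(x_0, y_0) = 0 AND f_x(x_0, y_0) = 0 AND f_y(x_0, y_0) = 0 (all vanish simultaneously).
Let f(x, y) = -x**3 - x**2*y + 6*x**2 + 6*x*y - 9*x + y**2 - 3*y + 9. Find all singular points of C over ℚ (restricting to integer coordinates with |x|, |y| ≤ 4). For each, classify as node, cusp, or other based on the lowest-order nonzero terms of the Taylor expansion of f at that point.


Singular points: {(3, -3)}; classification: cusp.

Compute partial derivatives:
  f_x = -3*x**2 - 2*x*y + 12*x + 6*y - 9.
  f_y = -x**2 + 6*x + 2*y - 3.
Scan x_0 ∈ {−4, ..., 4}. For each x_0, f_y(x_0, y) is a polynomial in y; find its integer roots y ∈ {−4, ..., 4}, then test f_x and f at those candidates.
  x = -4: f_y(-4, y) = 2*y - 43; no integer root y with |y| ≤ 4.
  x = -3: f_y(-3, y) = 2*y - 30; no integer root y with |y| ≤ 4.
  x = -2: f_y(-2, y) = 2*y - 19; no integer root y with |y| ≤ 4.
  x = -1: f_y(-1, y) = 2*y - 10; no integer root y with |y| ≤ 4.
  x = 0: f_y(0, y) = 2*y - 3; no integer root y with |y| ≤ 4.
  x = 1: f_y(1, y) = 2*y + 2; vanishes at y ∈ {-1}. (1, -1): f_x = -4 ≠ 0.
  x = 2: f_y(2, y) = 2*y + 5; no integer root y with |y| ≤ 4.
  x = 3: f_y(3, y) = 2*y + 6; vanishes at y ∈ {-3}. (3, -3): f_x = 0, f = 0 — SINGULAR.
  x = 4: f_y(4, y) = 2*y + 5; no integer root y with |y| ≤ 4.
Only singular point on the grid: (3, -3).
Classify: substitute x = 3 + u, y = -3 + v and expand: f = -u**3 - u**2*v + v**2.
No constant or linear terms (consistent with a singular point). Quadratic part: v**2. Cubic part: -u**3 - u**2*v.
The quadratic part v**2 is a perfect square, so there is a single (double) tangent line v = 0, i.e. y = -3. Restricting the cubic part to that line (v = 0) leaves -u**3 ≠ 0, so f is not divisible by v and the branch is v² ≈ u**3 to lowest order — this is a cusp.
Classification: cusp.


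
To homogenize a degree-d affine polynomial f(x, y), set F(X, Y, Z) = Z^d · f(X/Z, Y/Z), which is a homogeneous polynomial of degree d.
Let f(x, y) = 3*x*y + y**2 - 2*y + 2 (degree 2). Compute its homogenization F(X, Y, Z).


F(X, Y, Z) = 3*X*Y + Y**2 - 2*Y*Z + 2*Z**2

deg(f) = 2.
Substitute x = X/Z, y = Y/Z into f, then multiply by Z^2.
  monomial 3·x^1·y^1 ↦ 3·X^1·Y^1·Z^0.
  monomial 1·x^0·y^2 ↦ 1·X^0·Y^2·Z^0.
  monomial -2·x^0·y^1 ↦ -2·X^0·Y^1·Z^1.
  monomial 2·x^0·y^0 ↦ 2·X^0·Y^0·Z^2.
Collecting: F(X, Y, Z) = 3*X*Y + Y**2 - 2*Y*Z + 2*Z**2.


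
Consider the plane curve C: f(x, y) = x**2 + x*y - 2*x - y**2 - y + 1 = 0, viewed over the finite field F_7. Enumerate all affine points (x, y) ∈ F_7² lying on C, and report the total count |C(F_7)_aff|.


Affine F_7-points: {(1, 0)}; count = 1.

For each of the 49 pairs (x, y) ∈ F_7², evaluate f(x, y) mod 7. Record the zeros.
  x = 0: [0↦1, 1↦6, 2↦2, 3↦3, 4↦2, 5↦6, 6↦1]  zeros at y ∈ ∅
  x = 1: [0↦0, 1↦6, 2↦3, 3↦5, 4↦5, 5↦3, 6↦6]  zeros at y ∈ {0}
  x = 2: [0↦1, 1↦1, 2↦6, 3↦2, 4↦3, 5↦2, 6↦6]  zeros at y ∈ ∅
  x = 3: [0↦4, 1↦5, 2↦4, 3↦1, 4↦3, 5↦3, 6↦1]  zeros at y ∈ ∅
  x = 4: [0↦2, 1↦4, 2↦4, 3↦2, 4↦5, 5↦6, 6↦5]  zeros at y ∈ ∅
  x = 5: [0↦2, 1↦5, 2↦6, 3↦5, 4↦2, 5↦4, 6↦4]  zeros at y ∈ ∅
  x = 6: [0↦4, 1↦1, 2↦3, 3↦3, 4↦1, 5↦4, 6↦5]  zeros at y ∈ ∅
Collecting zeros: affine points = {(1, 0)}.
Total count |C(F_7)_aff| = 1.


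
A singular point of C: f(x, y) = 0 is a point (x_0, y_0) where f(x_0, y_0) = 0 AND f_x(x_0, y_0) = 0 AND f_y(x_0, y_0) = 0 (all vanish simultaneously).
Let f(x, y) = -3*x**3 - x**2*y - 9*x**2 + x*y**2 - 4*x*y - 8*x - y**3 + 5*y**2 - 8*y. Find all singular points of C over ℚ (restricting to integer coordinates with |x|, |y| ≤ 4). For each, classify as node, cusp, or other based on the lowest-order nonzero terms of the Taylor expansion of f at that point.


Singular points: {(-1, 1)}; classification: node.

Compute partial derivatives:
  f_x = -9*x**2 - 2*x*y - 18*x + y**2 - 4*y - 8.
  f_y = -x**2 + 2*x*y - 4*x - 3*y**2 + 10*y - 8.
Scan x_0 ∈ {−4, ..., 4}. For each x_0, f_y(x_0, y) is a polynomial in y; find its integer roots y ∈ {−4, ..., 4}, then test f_x and f at those candidates.
  x = -4: f_y(-4, y) = -3*y**2 + 2*y - 8; no integer root y with |y| ≤ 4.
  x = -3: f_y(-3, y) = -3*y**2 + 4*y - 5; no integer root y with |y| ≤ 4.
  x = -2: f_y(-2, y) = -3*y**2 + 6*y - 4; no integer root y with |y| ≤ 4.
  x = -1: f_y(-1, y) = -3*y**2 + 8*y - 5; vanishes at y ∈ {1}. (-1, 1): f_x = 0, f = 0 — SINGULAR.
  x = 0: f_y(0, y) = -3*y**2 + 10*y - 8; vanishes at y ∈ {2}. (0, 2): f_x = -12 ≠ 0.
  x = 1: f_y(1, y) = -3*y**2 + 12*y - 13; no integer root y with |y| ≤ 4.
  x = 2: f_y(2, y) = -3*y**2 + 14*y - 20; no integer root y with |y| ≤ 4.
  x = 3: f_y(3, y) = -3*y**2 + 16*y - 29; no integer root y with |y| ≤ 4.
  x = 4: f_y(4, y) = -3*y**2 + 18*y - 40; no integer root y with |y| ≤ 4.
Only singular point on the grid: (-1, 1).
Classify: substitute x = -1 + u, y = 1 + v and expand: f = -3*u**3 - u**2*v - u**2 + u*v**2 - v**3 + v**2.
No constant or linear terms (consistent with a singular point). Quadratic part: -u**2 + v**2. Cubic part: -3*u**3 - u**2*v + u*v**2 - v**3.
The quadratic part v**2 - u**2 = (v − u)(v + u) splits into two distinct linear factors, so there are two distinct tangent lines y − 1 = ±(x − -1) — this is a node (ordinary double point).
Classification: node.


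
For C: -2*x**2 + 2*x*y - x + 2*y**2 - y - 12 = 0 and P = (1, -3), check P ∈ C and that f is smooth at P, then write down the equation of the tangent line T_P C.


Tangent line at P: -11*x - 11*y - 22 = 0.

Step 1: f(1, -3) = 0, so P lies on C.
Step 2: partial derivatives
  f_x(x, y) = -4*x + 2*y - 1, f_y(x, y) = 2*x + 4*y - 1.
  f_x(P) = -11, f_y(P) = -11 (gradient nonzero, so P is smooth).
Step 3: tangent line at P: -11·(x − 1) + -11·(y − -3) = 0.
Expanding: -11*x - 11*y - 22 = 0.


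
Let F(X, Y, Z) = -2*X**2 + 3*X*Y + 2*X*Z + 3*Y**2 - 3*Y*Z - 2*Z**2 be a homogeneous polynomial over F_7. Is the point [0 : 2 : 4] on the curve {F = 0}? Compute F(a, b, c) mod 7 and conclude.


F(0,2,4) ≡ 5 (mod 7); P is NOT on the curve.

Evaluate F(0, 2, 4) term-by-term (mod 7).
  -2*X**2 ↦ -2·0·1·1 = 0
  3*X*Y ↦ 3·0·2·1 = 0
  2*X*Z ↦ 2·0·1·4 = 0
  3*Y**2 ↦ 3·1·4·1 = 12
  -3*Y*Z ↦ -3·1·2·4 = -24
  -2*Z**2 ↦ -2·1·1·16 = -32
Sum: F(0, 2, 4) = (0) + (0) + (0) + (12) + (-24) + (-32) = -44.
Reducing mod 7: -44 ≡ 5 (mod 7).
Since F(a, b, c) ≡ 5 ≠ 0 (mod 7), P does NOT lie on the curve.


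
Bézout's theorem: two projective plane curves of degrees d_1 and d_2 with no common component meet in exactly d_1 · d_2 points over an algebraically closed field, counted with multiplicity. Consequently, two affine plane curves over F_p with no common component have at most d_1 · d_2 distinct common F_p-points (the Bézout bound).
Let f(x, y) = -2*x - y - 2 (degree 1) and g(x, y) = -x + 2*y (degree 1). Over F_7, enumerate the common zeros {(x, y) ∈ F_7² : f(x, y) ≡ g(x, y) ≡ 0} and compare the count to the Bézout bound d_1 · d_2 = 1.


Common zeros: {(2, 1)}; count = 1; Bézout bound = 1.

deg(f) = 1, deg(g) = 1, so Bézout bound = 1.
Scan x ∈ F_7. For each x, list the y ∈ F_7 with f(x, y) ≡ 0 and those with g(x, y) ≡ 0 (mod 7); the common zeros in that column are the intersection.
  x = 0: f ≡ 0 at y ∈ {5}; g ≡ 0 at y ∈ {0}; common: ∅.
  x = 1: f ≡ 0 at y ∈ {3}; g ≡ 0 at y ∈ {4}; common: ∅.
  x = 2: f ≡ 0 at y ∈ {1}; g ≡ 0 at y ∈ {1}; common: {1}.
  x = 3: f ≡ 0 at y ∈ {6}; g ≡ 0 at y ∈ {5}; common: ∅.
  x = 4: f ≡ 0 at y ∈ {4}; g ≡ 0 at y ∈ {2}; common: ∅.
  x = 5: f ≡ 0 at y ∈ {2}; g ≡ 0 at y ∈ {6}; common: ∅.
  x = 6: f ≡ 0 at y ∈ {0}; g ≡ 0 at y ∈ {3}; common: ∅.
Collecting: common zeros = {(2, 1)}, so the count is 1.
Comparison with the Bézout bound: 1 ≤ 1 = deg(f)·deg(g), as expected for curves with no common component (the bound is attained).
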